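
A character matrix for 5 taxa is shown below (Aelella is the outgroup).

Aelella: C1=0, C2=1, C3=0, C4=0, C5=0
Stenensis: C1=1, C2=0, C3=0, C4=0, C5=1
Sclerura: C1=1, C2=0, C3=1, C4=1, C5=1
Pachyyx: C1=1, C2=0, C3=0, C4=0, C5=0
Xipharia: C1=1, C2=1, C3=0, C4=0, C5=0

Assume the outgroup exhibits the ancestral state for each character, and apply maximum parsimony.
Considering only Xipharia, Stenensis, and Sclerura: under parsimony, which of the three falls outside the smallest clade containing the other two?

Xipharia

Character polarity is set by the outgroup: the derived state is whichever differs from the outgroup's state, so for C2 the derived state is '0', and for the remaining characters it is '1'.
C1 (derived state '1') is shared by all ingroup taxa — unites the whole ingroup.
C2: derived state '0' in Pachyyx, Sclerura, and Stenensis only — synapomorphy for {Pachyyx, Sclerura, Stenensis}.
C3 (derived state '1') is unique to Sclerura (autapomorphy; uninformative for grouping).
C4 (derived state '1') is unique to Sclerura (autapomorphy; uninformative for grouping).
C5: derived state '1' in Sclerura and Stenensis only — synapomorphy for {Sclerura, Stenensis}.
Most parsimonious ingroup topology: (((Stenensis,Sclerura),Pachyyx),Xipharia).
Sclerura and Stenensis share a more recent common ancestor with each other than either does with Xipharia, so Xipharia is the least closely related of the three.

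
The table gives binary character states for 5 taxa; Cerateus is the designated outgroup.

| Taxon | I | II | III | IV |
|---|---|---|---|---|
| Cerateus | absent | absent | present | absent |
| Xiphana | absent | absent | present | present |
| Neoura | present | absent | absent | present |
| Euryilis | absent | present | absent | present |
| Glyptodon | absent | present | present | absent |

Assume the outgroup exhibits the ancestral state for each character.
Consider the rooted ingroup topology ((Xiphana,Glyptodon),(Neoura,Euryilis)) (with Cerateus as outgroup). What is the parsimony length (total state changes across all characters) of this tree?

6

Map each character onto ((Xiphana,Glyptodon),(Neoura,Euryilis)) (rooted by Cerateus) and count the minimum state changes it requires (Fitch parsimony):
I: 1; II: 2; III: 1; IV: 2.
Total tree length = 6.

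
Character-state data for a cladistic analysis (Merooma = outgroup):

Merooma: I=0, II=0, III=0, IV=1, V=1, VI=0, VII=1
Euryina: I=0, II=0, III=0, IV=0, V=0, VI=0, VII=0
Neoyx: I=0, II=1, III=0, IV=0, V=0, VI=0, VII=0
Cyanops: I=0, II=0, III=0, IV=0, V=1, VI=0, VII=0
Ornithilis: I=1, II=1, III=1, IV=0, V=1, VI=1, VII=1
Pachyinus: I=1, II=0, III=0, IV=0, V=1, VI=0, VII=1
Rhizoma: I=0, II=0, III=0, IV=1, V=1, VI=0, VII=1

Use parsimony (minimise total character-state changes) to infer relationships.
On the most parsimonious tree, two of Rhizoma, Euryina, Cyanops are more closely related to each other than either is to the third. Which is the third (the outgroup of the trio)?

Rhizoma

Character polarity is set by the outgroup: the derived state is whichever differs from the outgroup's state, so for IV, V, VII the derived state is '0', and for the remaining characters it is '1'.
Only Ornithilis and Pachyinus show the derived state '1' for I, supporting them as a clade.
II groups Neoyx and Ornithilis, which is incompatible with the clades supported by the remaining characters; treating it as convergent (homoplasy) costs fewer steps than any alternative tree.
III (derived state '1') is unique to Ornithilis (autapomorphy; uninformative for grouping).
Only Cyanops, Euryina, Neoyx, Ornithilis, and Pachyinus show the derived state '0' for IV, supporting them as a clade.
V (derived state '0') is shared by Euryina and Neoyx — a synapomorphy uniting that clade.
VI: derived state '1' in Ornithilis only — an autapomorphy, so it tells us nothing about relationships among taxa.
VII: derived state '0' in Cyanops, Euryina, and Neoyx only — synapomorphy for {Cyanops, Euryina, Neoyx}.
Most parsimonious ingroup topology: ((((Euryina,Neoyx),Cyanops),(Ornithilis,Pachyinus)),Rhizoma).
Euryina and Cyanops share a more recent common ancestor with each other than either does with Rhizoma, so Rhizoma is the least closely related of the three.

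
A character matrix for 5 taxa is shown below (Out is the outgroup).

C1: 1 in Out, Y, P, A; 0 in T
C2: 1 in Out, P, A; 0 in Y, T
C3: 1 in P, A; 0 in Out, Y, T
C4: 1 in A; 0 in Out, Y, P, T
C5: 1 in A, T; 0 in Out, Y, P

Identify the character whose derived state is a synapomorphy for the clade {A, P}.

Character polarity is set by the outgroup: the derived state is whichever differs from the outgroup's state, so for C1, C2 the derived state is '0', and for the remaining characters it is '1'.
C1: derived state '0' in T only — an autapomorphy, so it tells us nothing about relationships among taxa.
C2: derived state '0' in T and Y only — synapomorphy for {T, Y}.
C3 (derived state '1') is shared by A and P — a synapomorphy uniting that clade.
C4: derived state '1' in A only — an autapomorphy, so it tells us nothing about relationships among taxa.
C5 groups A and T, which is incompatible with the clades supported by the remaining characters; treating it as convergent (homoplasy) costs fewer steps than any alternative tree.
Most parsimonious ingroup topology: ((Y,T),(P,A)).
The clade {A, P} is supported by C3: its derived state '1' occurs in exactly those taxa and in no other taxon (including the outgroup).

C3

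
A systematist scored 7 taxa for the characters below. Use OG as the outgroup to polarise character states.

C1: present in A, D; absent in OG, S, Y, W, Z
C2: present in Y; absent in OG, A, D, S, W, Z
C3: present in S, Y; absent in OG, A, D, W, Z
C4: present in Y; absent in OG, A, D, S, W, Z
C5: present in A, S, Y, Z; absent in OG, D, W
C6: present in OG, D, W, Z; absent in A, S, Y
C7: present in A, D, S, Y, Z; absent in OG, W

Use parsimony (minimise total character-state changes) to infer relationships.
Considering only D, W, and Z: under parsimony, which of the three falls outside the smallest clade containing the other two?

W

Character polarity is set by the outgroup: the derived state is whichever differs from the outgroup's state, so for C6 the derived state is 'absent', and for the remaining characters it is 'present'.
C1 (state 'present') occurs in A and D but conflicts with the nesting implied by the other characters — most parsimoniously interpreted as homoplasy.
C2 (derived state 'present') is unique to Y (autapomorphy; uninformative for grouping).
C3 (derived state 'present') is shared by S and Y — a synapomorphy uniting that clade.
C4 (derived state 'present') is unique to Y (autapomorphy; uninformative for grouping).
Only A, S, Y, and Z show the derived state 'present' for C5, supporting them as a clade.
Only A, S, and Y show the derived state 'absent' for C6, supporting them as a clade.
C7: derived state 'present' in A, D, S, Y, and Z only — synapomorphy for {A, D, S, Y, Z}.
Most parsimonious ingroup topology: ((((A,(S,Y)),Z),D),W).
Z and D share a more recent common ancestor with each other than either does with W, so W is the least closely related of the three.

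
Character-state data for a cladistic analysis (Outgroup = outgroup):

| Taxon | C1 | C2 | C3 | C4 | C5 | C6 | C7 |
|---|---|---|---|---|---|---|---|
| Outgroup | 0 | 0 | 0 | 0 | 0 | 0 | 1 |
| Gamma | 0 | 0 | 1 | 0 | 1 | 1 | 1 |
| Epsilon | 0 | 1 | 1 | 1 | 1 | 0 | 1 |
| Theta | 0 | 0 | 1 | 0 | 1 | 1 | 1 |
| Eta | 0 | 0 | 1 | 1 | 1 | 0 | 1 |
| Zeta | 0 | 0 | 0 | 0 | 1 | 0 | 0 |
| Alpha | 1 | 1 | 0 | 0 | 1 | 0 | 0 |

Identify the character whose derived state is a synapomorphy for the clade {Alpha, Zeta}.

Character polarity is set by the outgroup: the derived state is whichever differs from the outgroup's state, so for C7 the derived state is '0', and for the remaining characters it is '1'.
C1 (derived state '1') is unique to Alpha (autapomorphy; uninformative for grouping).
C2 (state '1') occurs in Alpha and Epsilon but conflicts with the nesting implied by the other characters — most parsimoniously interpreted as homoplasy.
Only Epsilon, Eta, Gamma, and Theta show the derived state '1' for C3, supporting them as a clade.
C4 (derived state '1') is shared by Epsilon and Eta — a synapomorphy uniting that clade.
All ingroup taxa share the derived state '1' for C5; it defines the ingroup but does not resolve relationships within it.
Only Gamma and Theta show the derived state '1' for C6, supporting them as a clade.
Only Alpha and Zeta show the derived state '0' for C7, supporting them as a clade.
Most parsimonious ingroup topology: (((Gamma,Theta),(Epsilon,Eta)),(Zeta,Alpha)).
The clade {Alpha, Zeta} is supported by C7: its derived state '0' occurs in exactly those taxa and in no other taxon (including the outgroup).

C7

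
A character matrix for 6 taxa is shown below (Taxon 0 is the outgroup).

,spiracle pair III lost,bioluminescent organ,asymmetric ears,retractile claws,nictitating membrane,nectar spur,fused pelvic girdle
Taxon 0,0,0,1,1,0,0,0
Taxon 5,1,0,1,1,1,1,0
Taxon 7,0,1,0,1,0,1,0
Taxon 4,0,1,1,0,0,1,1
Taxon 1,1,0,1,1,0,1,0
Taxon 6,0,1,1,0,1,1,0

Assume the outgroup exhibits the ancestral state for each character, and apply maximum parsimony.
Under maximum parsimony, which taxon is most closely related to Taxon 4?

Character polarity is set by the outgroup: the derived state is whichever differs from the outgroup's state, so for asymmetric ears, retractile claws the derived state is '0', and for the remaining characters it is '1'.
spiracle pair III lost: derived state '1' in Taxon 1 and Taxon 5 only — synapomorphy for {Taxon 1, Taxon 5}.
bioluminescent organ: derived state '1' in Taxon 4, Taxon 6, and Taxon 7 only — synapomorphy for {Taxon 4, Taxon 6, Taxon 7}.
asymmetric ears (derived state '0') is unique to Taxon 7 (autapomorphy; uninformative for grouping).
retractile claws (derived state '0') is shared by Taxon 4 and Taxon 6 — a synapomorphy uniting that clade.
nictitating membrane (state '1') occurs in Taxon 5 and Taxon 6 but conflicts with the nesting implied by the other characters — most parsimoniously interpreted as homoplasy.
nectar spur (derived state '1') is shared by all ingroup taxa — unites the whole ingroup.
fused pelvic girdle: derived state '1' in Taxon 4 only — an autapomorphy, so it tells us nothing about relationships among taxa.
Most parsimonious ingroup topology: ((Taxon 5,Taxon 1),(Taxon 7,(Taxon 4,Taxon 6))).
Taxon 4 and Taxon 6 form a cherry on this tree, so they are sister taxa.

Taxon 6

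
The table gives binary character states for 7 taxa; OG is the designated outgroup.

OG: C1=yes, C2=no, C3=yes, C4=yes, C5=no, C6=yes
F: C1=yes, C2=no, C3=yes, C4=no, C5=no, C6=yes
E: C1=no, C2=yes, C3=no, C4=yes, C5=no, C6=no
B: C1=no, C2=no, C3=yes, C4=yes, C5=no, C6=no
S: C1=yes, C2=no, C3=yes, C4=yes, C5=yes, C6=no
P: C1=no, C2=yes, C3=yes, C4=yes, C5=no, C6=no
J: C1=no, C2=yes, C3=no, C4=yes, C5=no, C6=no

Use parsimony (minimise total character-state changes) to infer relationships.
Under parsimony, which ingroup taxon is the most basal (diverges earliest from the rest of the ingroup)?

F

Character polarity is set by the outgroup: the derived state is whichever differs from the outgroup's state, so for C1, C3, C4, C6 the derived state is 'no', and for the remaining characters it is 'yes'.
C1 (derived state 'no') is shared by B, E, J, and P — a synapomorphy uniting that clade.
C2 (derived state 'yes') is shared by E, J, and P — a synapomorphy uniting that clade.
Only E and J show the derived state 'no' for C3, supporting them as a clade.
C4 (derived state 'no') is unique to F (autapomorphy; uninformative for grouping).
C5: derived state 'yes' in S only — an autapomorphy, so it tells us nothing about relationships among taxa.
C6 (derived state 'no') is shared by B, E, J, P, and S — a synapomorphy uniting that clade.
Most parsimonious ingroup topology: (F,((((E,J),P),B),S)).
F is sister to the clade containing all other ingroup taxa, so it is the earliest-diverging (most basal) ingroup lineage.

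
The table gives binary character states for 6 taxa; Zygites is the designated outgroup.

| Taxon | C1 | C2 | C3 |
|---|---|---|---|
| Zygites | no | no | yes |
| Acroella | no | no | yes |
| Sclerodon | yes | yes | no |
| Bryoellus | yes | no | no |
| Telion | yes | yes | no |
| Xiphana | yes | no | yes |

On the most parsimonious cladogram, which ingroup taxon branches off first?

Character polarity is set by the outgroup: the derived state is whichever differs from the outgroup's state, so for C3 the derived state is 'no', and for the remaining characters it is 'yes'.
C1: derived state 'yes' in Bryoellus, Sclerodon, Telion, and Xiphana only — synapomorphy for {Bryoellus, Sclerodon, Telion, Xiphana}.
Only Sclerodon and Telion show the derived state 'yes' for C2, supporting them as a clade.
Only Bryoellus, Sclerodon, and Telion show the derived state 'no' for C3, supporting them as a clade.
Most parsimonious ingroup topology: (Acroella,(((Sclerodon,Telion),Bryoellus),Xiphana)).
Acroella is sister to the clade containing all other ingroup taxa, so it is the earliest-diverging (most basal) ingroup lineage.

Acroella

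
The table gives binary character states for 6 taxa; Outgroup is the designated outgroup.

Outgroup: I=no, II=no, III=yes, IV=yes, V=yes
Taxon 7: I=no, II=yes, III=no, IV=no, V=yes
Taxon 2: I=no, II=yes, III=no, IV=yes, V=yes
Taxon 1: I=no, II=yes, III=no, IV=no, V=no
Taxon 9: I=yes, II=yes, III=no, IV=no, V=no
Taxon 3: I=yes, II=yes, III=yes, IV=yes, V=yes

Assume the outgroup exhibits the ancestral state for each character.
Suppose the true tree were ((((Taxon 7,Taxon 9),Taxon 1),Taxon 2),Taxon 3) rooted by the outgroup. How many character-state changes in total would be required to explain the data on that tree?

7

Map each character onto ((((Taxon 7,Taxon 9),Taxon 1),Taxon 2),Taxon 3) (rooted by Outgroup) and count the minimum state changes it requires (Fitch parsimony):
I: 2; II: 1; III: 1; IV: 1; V: 2.
Total tree length = 7.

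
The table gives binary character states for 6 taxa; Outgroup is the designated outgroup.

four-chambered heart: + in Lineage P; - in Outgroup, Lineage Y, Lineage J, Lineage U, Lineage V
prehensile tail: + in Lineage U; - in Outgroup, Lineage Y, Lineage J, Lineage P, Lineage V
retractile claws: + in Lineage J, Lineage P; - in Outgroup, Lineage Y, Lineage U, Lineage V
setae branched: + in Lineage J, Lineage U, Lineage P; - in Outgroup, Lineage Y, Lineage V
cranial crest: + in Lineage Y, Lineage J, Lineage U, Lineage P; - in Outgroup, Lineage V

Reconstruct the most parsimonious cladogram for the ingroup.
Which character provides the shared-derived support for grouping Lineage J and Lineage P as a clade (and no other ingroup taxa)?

The outgroup has state '-' for every character, so '+' is the derived state throughout.
four-chambered heart (derived state '+') is unique to Lineage P (autapomorphy; uninformative for grouping).
prehensile tail (derived state '+') is unique to Lineage U (autapomorphy; uninformative for grouping).
Only Lineage J and Lineage P show the derived state '+' for retractile claws, supporting them as a clade.
setae branched (derived state '+') is shared by Lineage J, Lineage P, and Lineage U — a synapomorphy uniting that clade.
cranial crest (derived state '+') is shared by Lineage J, Lineage P, Lineage U, and Lineage Y — a synapomorphy uniting that clade.
Most parsimonious ingroup topology: ((Lineage Y,((Lineage J,Lineage P),Lineage U)),Lineage V).
The clade {Lineage J, Lineage P} is supported by retractile claws: its derived state '+' occurs in exactly those taxa and in no other taxon (including the outgroup).

retractile claws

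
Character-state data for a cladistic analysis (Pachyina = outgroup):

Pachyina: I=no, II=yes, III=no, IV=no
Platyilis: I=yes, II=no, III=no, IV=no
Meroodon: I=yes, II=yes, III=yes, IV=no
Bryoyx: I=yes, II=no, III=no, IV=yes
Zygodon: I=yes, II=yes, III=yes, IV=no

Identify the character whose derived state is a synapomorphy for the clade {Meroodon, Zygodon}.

III

Character polarity is set by the outgroup: the derived state is whichever differs from the outgroup's state, so for II the derived state is 'no', and for the remaining characters it is 'yes'.
All ingroup taxa share the derived state 'yes' for I; it defines the ingroup but does not resolve relationships within it.
Only Bryoyx and Platyilis show the derived state 'no' for II, supporting them as a clade.
III: derived state 'yes' in Meroodon and Zygodon only — synapomorphy for {Meroodon, Zygodon}.
IV: derived state 'yes' in Bryoyx only — an autapomorphy, so it tells us nothing about relationships among taxa.
Most parsimonious ingroup topology: ((Platyilis,Bryoyx),(Meroodon,Zygodon)).
The clade {Meroodon, Zygodon} is supported by III: its derived state 'yes' occurs in exactly those taxa and in no other taxon (including the outgroup).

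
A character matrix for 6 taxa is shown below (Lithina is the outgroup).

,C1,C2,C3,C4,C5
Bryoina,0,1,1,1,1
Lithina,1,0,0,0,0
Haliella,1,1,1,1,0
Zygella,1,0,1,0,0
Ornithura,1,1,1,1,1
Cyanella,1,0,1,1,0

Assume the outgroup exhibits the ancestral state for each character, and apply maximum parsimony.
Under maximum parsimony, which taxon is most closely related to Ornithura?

Bryoina

Character polarity is set by the outgroup: the derived state is whichever differs from the outgroup's state, so for C1 the derived state is '0', and for the remaining characters it is '1'.
C1 (derived state '0') is unique to Bryoina (autapomorphy; uninformative for grouping).
Only Bryoina, Haliella, and Ornithura show the derived state '1' for C2, supporting them as a clade.
C3 (derived state '1') is shared by all ingroup taxa — unites the whole ingroup.
C4: derived state '1' in Bryoina, Cyanella, Haliella, and Ornithura only — synapomorphy for {Bryoina, Cyanella, Haliella, Ornithura}.
Only Bryoina and Ornithura show the derived state '1' for C5, supporting them as a clade.
Most parsimonious ingroup topology: ((((Ornithura,Bryoina),Haliella),Cyanella),Zygella).
Ornithura and Bryoina form a cherry on this tree, so they are sister taxa.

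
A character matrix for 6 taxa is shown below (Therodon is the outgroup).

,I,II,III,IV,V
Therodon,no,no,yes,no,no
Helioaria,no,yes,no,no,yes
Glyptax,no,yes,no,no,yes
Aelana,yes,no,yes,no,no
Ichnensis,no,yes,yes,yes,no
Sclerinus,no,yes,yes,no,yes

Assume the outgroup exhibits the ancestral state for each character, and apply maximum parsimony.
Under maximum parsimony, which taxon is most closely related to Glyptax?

Helioaria

Character polarity is set by the outgroup: the derived state is whichever differs from the outgroup's state, so for III the derived state is 'no', and for the remaining characters it is 'yes'.
I (derived state 'yes') is unique to Aelana (autapomorphy; uninformative for grouping).
II: derived state 'yes' in Glyptax, Helioaria, Ichnensis, and Sclerinus only — synapomorphy for {Glyptax, Helioaria, Ichnensis, Sclerinus}.
III (derived state 'no') is shared by Glyptax and Helioaria — a synapomorphy uniting that clade.
IV: derived state 'yes' in Ichnensis only — an autapomorphy, so it tells us nothing about relationships among taxa.
V (derived state 'yes') is shared by Glyptax, Helioaria, and Sclerinus — a synapomorphy uniting that clade.
Most parsimonious ingroup topology: (((Sclerinus,(Glyptax,Helioaria)),Ichnensis),Aelana).
Glyptax and Helioaria form a cherry on this tree, so they are sister taxa.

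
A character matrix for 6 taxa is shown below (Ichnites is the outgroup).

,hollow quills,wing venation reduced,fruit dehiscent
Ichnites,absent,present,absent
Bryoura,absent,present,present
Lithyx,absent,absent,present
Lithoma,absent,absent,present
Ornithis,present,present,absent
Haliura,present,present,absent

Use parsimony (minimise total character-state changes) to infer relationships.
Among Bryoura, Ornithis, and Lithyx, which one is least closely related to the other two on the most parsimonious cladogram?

Ornithis

Character polarity is set by the outgroup: the derived state is whichever differs from the outgroup's state, so for wing venation reduced the derived state is 'absent', and for the remaining characters it is 'present'.
Only Haliura and Ornithis show the derived state 'present' for hollow quills, supporting them as a clade.
wing venation reduced (derived state 'absent') is shared by Lithoma and Lithyx — a synapomorphy uniting that clade.
Only Bryoura, Lithoma, and Lithyx show the derived state 'present' for fruit dehiscent, supporting them as a clade.
Most parsimonious ingroup topology: ((Bryoura,(Lithyx,Lithoma)),(Ornithis,Haliura)).
Lithyx and Bryoura share a more recent common ancestor with each other than either does with Ornithis, so Ornithis is the least closely related of the three.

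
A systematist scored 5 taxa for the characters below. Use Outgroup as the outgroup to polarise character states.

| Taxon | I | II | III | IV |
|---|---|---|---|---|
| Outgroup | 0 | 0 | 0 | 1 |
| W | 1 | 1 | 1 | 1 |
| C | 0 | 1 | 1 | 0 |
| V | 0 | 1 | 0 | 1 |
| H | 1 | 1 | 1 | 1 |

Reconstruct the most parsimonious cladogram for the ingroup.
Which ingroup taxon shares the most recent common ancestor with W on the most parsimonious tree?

H

Character polarity is set by the outgroup: the derived state is whichever differs from the outgroup's state, so for IV the derived state is '0', and for the remaining characters it is '1'.
I (derived state '1') is shared by H and W — a synapomorphy uniting that clade.
All ingroup taxa share the derived state '1' for II; it defines the ingroup but does not resolve relationships within it.
III: derived state '1' in C, H, and W only — synapomorphy for {C, H, W}.
IV: derived state '0' in C only — an autapomorphy, so it tells us nothing about relationships among taxa.
Most parsimonious ingroup topology: (((W,H),C),V).
W and H form a cherry on this tree, so they are sister taxa.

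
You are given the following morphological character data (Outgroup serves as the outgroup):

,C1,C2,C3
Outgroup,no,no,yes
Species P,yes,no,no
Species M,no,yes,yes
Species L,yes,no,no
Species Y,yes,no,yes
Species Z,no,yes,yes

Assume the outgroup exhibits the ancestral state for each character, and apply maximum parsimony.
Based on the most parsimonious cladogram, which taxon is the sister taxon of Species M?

Species Z

Character polarity is set by the outgroup: the derived state is whichever differs from the outgroup's state, so for C3 the derived state is 'no', and for the remaining characters it is 'yes'.
Only Species L, Species P, and Species Y show the derived state 'yes' for C1, supporting them as a clade.
Only Species M and Species Z show the derived state 'yes' for C2, supporting them as a clade.
C3: derived state 'no' in Species L and Species P only — synapomorphy for {Species L, Species P}.
Most parsimonious ingroup topology: (((Species L,Species P),Species Y),(Species Z,Species M)).
Species M and Species Z form a cherry on this tree, so they are sister taxa.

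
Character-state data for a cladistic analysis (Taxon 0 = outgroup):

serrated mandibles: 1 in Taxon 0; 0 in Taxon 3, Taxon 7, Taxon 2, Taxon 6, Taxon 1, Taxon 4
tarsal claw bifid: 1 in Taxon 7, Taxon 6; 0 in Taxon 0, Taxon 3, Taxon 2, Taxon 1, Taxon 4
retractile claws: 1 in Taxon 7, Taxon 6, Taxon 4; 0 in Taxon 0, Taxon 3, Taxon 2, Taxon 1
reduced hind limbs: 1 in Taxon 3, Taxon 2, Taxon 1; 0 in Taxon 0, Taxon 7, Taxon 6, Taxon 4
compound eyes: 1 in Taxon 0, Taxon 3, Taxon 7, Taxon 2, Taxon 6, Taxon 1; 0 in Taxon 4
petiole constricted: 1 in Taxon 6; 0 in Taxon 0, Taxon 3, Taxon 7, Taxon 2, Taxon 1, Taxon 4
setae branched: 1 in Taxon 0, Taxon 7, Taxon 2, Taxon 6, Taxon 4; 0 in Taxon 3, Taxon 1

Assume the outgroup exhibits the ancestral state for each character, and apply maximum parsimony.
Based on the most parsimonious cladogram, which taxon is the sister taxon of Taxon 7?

Taxon 6

Character polarity is set by the outgroup: the derived state is whichever differs from the outgroup's state, so for serrated mandibles, compound eyes, setae branched the derived state is '0', and for the remaining characters it is '1'.
serrated mandibles (derived state '0') is shared by all ingroup taxa — unites the whole ingroup.
tarsal claw bifid (derived state '1') is shared by Taxon 6 and Taxon 7 — a synapomorphy uniting that clade.
Only Taxon 4, Taxon 6, and Taxon 7 show the derived state '1' for retractile claws, supporting them as a clade.
Only Taxon 1, Taxon 2, and Taxon 3 show the derived state '1' for reduced hind limbs, supporting them as a clade.
compound eyes: derived state '0' in Taxon 4 only — an autapomorphy, so it tells us nothing about relationships among taxa.
petiole constricted (derived state '1') is unique to Taxon 6 (autapomorphy; uninformative for grouping).
setae branched: derived state '0' in Taxon 1 and Taxon 3 only — synapomorphy for {Taxon 1, Taxon 3}.
Most parsimonious ingroup topology: (((Taxon 3,Taxon 1),Taxon 2),((Taxon 7,Taxon 6),Taxon 4)).
Taxon 7 and Taxon 6 form a cherry on this tree, so they are sister taxa.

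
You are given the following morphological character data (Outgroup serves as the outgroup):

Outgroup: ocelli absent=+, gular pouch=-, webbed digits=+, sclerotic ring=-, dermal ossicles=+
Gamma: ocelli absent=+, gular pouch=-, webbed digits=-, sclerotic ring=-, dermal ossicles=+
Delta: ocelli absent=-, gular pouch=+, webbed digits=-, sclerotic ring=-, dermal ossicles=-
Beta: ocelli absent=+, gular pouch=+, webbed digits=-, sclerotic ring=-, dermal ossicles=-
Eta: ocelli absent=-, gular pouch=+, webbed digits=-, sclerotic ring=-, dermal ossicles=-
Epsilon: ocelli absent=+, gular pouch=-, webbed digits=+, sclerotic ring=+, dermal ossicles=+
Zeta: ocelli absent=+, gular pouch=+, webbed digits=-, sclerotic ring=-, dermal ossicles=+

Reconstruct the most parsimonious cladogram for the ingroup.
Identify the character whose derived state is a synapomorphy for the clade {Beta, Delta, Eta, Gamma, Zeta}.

Character polarity is set by the outgroup: the derived state is whichever differs from the outgroup's state, so for ocelli absent, webbed digits, dermal ossicles the derived state is '-', and for the remaining characters it is '+'.
ocelli absent (derived state '-') is shared by Delta and Eta — a synapomorphy uniting that clade.
gular pouch: derived state '+' in Beta, Delta, Eta, and Zeta only — synapomorphy for {Beta, Delta, Eta, Zeta}.
webbed digits (derived state '-') is shared by Beta, Delta, Eta, Gamma, and Zeta — a synapomorphy uniting that clade.
sclerotic ring: derived state '+' in Epsilon only — an autapomorphy, so it tells us nothing about relationships among taxa.
dermal ossicles: derived state '-' in Beta, Delta, and Eta only — synapomorphy for {Beta, Delta, Eta}.
Most parsimonious ingroup topology: ((Gamma,(((Delta,Eta),Beta),Zeta)),Epsilon).
The clade {Beta, Delta, Eta, Gamma, Zeta} is supported by webbed digits: its derived state '-' occurs in exactly those taxa and in no other taxon (including the outgroup).

webbed digits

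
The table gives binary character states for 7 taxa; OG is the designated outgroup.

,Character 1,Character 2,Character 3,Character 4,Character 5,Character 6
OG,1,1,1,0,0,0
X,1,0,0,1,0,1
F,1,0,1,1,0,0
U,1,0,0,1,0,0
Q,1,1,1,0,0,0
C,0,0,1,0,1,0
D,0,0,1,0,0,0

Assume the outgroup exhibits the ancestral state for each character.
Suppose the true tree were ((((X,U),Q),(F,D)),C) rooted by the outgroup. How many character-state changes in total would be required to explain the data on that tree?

9

Map each character onto ((((X,U),Q),(F,D)),C) (rooted by OG) and count the minimum state changes it requires (Fitch parsimony):
Character 1: 2; Character 2: 2; Character 3: 1; Character 4: 2; Character 5: 1; Character 6: 1.
Total tree length = 9.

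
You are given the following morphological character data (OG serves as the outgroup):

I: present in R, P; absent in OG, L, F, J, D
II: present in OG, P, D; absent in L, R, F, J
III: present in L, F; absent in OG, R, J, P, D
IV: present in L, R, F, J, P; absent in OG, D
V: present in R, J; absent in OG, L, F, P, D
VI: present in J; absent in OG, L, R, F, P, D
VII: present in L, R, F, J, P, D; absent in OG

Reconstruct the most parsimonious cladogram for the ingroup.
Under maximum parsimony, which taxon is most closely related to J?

R

Character polarity is set by the outgroup: the derived state is whichever differs from the outgroup's state, so for II the derived state is 'absent', and for the remaining characters it is 'present'.
I groups P and R, which is incompatible with the clades supported by the remaining characters; treating it as convergent (homoplasy) costs fewer steps than any alternative tree.
II (derived state 'absent') is shared by F, J, L, and R — a synapomorphy uniting that clade.
Only F and L show the derived state 'present' for III, supporting them as a clade.
IV: derived state 'present' in F, J, L, P, and R only — synapomorphy for {F, J, L, P, R}.
V (derived state 'present') is shared by J and R — a synapomorphy uniting that clade.
VI: derived state 'present' in J only — an autapomorphy, so it tells us nothing about relationships among taxa.
All ingroup taxa share the derived state 'present' for VII; it defines the ingroup but does not resolve relationships within it.
Most parsimonious ingroup topology: ((((L,F),(R,J)),P),D).
J and R form a cherry on this tree, so they are sister taxa.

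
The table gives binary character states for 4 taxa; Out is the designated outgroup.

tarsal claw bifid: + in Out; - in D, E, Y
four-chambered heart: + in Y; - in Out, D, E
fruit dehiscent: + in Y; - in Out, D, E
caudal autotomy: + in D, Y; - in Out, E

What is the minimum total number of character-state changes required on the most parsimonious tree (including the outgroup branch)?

4

Character polarity is set by the outgroup: the derived state is whichever differs from the outgroup's state, so for tarsal claw bifid the derived state is '-', and for the remaining characters it is '+'.
All ingroup taxa share the derived state '-' for tarsal claw bifid; it defines the ingroup but does not resolve relationships within it.
four-chambered heart: derived state '+' in Y only — an autapomorphy, so it tells us nothing about relationships among taxa.
fruit dehiscent: derived state '+' in Y only — an autapomorphy, so it tells us nothing about relationships among taxa.
Only D and Y show the derived state '+' for caudal autotomy, supporting them as a clade.
Most parsimonious ingroup topology: ((D,Y),E).
Changes per character on this tree: tarsal claw bifid: 1; four-chambered heart: 1; fruit dehiscent: 1; caudal autotomy: 1.
Total = 4.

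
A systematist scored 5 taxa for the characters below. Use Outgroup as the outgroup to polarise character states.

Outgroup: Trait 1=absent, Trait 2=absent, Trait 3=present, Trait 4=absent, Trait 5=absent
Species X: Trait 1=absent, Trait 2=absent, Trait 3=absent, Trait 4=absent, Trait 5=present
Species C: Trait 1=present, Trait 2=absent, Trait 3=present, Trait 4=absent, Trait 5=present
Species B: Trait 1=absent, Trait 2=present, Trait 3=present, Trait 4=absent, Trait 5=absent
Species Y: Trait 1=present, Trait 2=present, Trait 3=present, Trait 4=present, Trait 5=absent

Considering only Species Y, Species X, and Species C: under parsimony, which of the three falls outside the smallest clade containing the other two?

Species Y

Character polarity is set by the outgroup: the derived state is whichever differs from the outgroup's state, so for Trait 3 the derived state is 'absent', and for the remaining characters it is 'present'.
Trait 1 groups Species C and Species Y, which is incompatible with the clades supported by the remaining characters; treating it as convergent (homoplasy) costs fewer steps than any alternative tree.
Trait 2 (derived state 'present') is shared by Species B and Species Y — a synapomorphy uniting that clade.
Trait 3: derived state 'absent' in Species X only — an autapomorphy, so it tells us nothing about relationships among taxa.
Trait 4 (derived state 'present') is unique to Species Y (autapomorphy; uninformative for grouping).
Only Species C and Species X show the derived state 'present' for Trait 5, supporting them as a clade.
Most parsimonious ingroup topology: ((Species X,Species C),(Species B,Species Y)).
Species C and Species X share a more recent common ancestor with each other than either does with Species Y, so Species Y is the least closely related of the three.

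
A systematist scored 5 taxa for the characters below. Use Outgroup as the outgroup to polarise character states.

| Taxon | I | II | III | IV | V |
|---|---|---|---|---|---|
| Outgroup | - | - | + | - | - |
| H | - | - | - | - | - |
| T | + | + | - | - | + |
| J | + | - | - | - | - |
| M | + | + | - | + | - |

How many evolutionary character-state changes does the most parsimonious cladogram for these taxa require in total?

Character polarity is set by the outgroup: the derived state is whichever differs from the outgroup's state, so for III the derived state is '-', and for the remaining characters it is '+'.
I (derived state '+') is shared by J, M, and T — a synapomorphy uniting that clade.
Only M and T show the derived state '+' for II, supporting them as a clade.
All ingroup taxa share the derived state '-' for III; it defines the ingroup but does not resolve relationships within it.
IV (derived state '+') is unique to M (autapomorphy; uninformative for grouping).
V: derived state '+' in T only — an autapomorphy, so it tells us nothing about relationships among taxa.
Most parsimonious ingroup topology: (H,((T,M),J)).
Changes per character on this tree: I: 1; II: 1; III: 1; IV: 1; V: 1.
Total = 5.

5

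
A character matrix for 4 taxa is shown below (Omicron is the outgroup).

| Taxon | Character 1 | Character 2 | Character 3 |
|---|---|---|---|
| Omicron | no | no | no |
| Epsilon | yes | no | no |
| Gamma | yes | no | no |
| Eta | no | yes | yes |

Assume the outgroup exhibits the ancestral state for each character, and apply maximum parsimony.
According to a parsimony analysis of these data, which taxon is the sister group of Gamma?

Epsilon

The outgroup has state 'no' for every character, so 'yes' is the derived state throughout.
Character 1: derived state 'yes' in Epsilon and Gamma only — synapomorphy for {Epsilon, Gamma}.
Character 2 (derived state 'yes') is unique to Eta (autapomorphy; uninformative for grouping).
Character 3 (derived state 'yes') is unique to Eta (autapomorphy; uninformative for grouping).
Most parsimonious ingroup topology: ((Epsilon,Gamma),Eta).
Gamma and Epsilon form a cherry on this tree, so they are sister taxa.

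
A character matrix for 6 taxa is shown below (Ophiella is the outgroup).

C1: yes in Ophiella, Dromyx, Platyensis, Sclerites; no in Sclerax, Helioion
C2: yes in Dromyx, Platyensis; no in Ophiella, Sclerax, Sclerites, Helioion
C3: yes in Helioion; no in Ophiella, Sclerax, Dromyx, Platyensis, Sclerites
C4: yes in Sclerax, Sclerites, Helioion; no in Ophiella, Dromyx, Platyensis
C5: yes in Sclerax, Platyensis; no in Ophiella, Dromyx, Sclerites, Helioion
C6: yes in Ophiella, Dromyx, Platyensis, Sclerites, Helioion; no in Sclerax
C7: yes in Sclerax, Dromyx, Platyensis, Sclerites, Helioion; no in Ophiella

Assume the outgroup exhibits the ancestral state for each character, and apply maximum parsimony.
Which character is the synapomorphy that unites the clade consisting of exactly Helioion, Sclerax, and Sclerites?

Character polarity is set by the outgroup: the derived state is whichever differs from the outgroup's state, so for C1, C6 the derived state is 'no', and for the remaining characters it is 'yes'.
C1 (derived state 'no') is shared by Helioion and Sclerax — a synapomorphy uniting that clade.
C2: derived state 'yes' in Dromyx and Platyensis only — synapomorphy for {Dromyx, Platyensis}.
C3: derived state 'yes' in Helioion only — an autapomorphy, so it tells us nothing about relationships among taxa.
Only Helioion, Sclerax, and Sclerites show the derived state 'yes' for C4, supporting them as a clade.
C5 groups Platyensis and Sclerax, which is incompatible with the clades supported by the remaining characters; treating it as convergent (homoplasy) costs fewer steps than any alternative tree.
C6 (derived state 'no') is unique to Sclerax (autapomorphy; uninformative for grouping).
All ingroup taxa share the derived state 'yes' for C7; it defines the ingroup but does not resolve relationships within it.
Most parsimonious ingroup topology: (((Sclerax,Helioion),Sclerites),(Dromyx,Platyensis)).
The clade {Helioion, Sclerax, Sclerites} is supported by C4: its derived state 'yes' occurs in exactly those taxa and in no other taxon (including the outgroup).

C4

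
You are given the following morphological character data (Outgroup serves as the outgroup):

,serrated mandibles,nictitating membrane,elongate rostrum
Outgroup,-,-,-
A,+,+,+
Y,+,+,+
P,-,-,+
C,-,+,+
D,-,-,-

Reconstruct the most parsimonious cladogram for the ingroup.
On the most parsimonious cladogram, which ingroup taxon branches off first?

The outgroup has state '-' for every character, so '+' is the derived state throughout.
serrated mandibles: derived state '+' in A and Y only — synapomorphy for {A, Y}.
nictitating membrane (derived state '+') is shared by A, C, and Y — a synapomorphy uniting that clade.
elongate rostrum: derived state '+' in A, C, P, and Y only — synapomorphy for {A, C, P, Y}.
Most parsimonious ingroup topology: ((((Y,A),C),P),D).
D is sister to the clade containing all other ingroup taxa, so it is the earliest-diverging (most basal) ingroup lineage.

D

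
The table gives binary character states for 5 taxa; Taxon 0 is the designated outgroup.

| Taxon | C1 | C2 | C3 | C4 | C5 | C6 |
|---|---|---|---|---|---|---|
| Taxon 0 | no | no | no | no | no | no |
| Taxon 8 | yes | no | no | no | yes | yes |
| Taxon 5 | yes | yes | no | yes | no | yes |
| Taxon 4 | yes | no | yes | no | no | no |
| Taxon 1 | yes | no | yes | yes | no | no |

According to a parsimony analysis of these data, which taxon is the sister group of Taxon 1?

Taxon 4

The outgroup has state 'no' for every character, so 'yes' is the derived state throughout.
All ingroup taxa share the derived state 'yes' for C1; it defines the ingroup but does not resolve relationships within it.
C2 (derived state 'yes') is unique to Taxon 5 (autapomorphy; uninformative for grouping).
C3: derived state 'yes' in Taxon 1 and Taxon 4 only — synapomorphy for {Taxon 1, Taxon 4}.
C4 (state 'yes') occurs in Taxon 1 and Taxon 5 but conflicts with the nesting implied by the other characters — most parsimoniously interpreted as homoplasy.
C5 (derived state 'yes') is unique to Taxon 8 (autapomorphy; uninformative for grouping).
C6: derived state 'yes' in Taxon 5 and Taxon 8 only — synapomorphy for {Taxon 5, Taxon 8}.
Most parsimonious ingroup topology: ((Taxon 8,Taxon 5),(Taxon 4,Taxon 1)).
Taxon 1 and Taxon 4 form a cherry on this tree, so they are sister taxa.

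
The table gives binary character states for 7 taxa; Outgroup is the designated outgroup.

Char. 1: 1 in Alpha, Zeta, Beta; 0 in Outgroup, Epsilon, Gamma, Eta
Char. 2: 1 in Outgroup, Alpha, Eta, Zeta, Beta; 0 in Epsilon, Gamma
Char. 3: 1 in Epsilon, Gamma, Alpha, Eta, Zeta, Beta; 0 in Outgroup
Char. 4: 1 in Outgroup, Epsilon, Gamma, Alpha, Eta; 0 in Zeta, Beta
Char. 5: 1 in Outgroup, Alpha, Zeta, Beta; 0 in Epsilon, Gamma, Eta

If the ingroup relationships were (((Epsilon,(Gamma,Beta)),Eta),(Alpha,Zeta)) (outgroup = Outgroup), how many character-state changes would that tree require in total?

Map each character onto (((Epsilon,(Gamma,Beta)),Eta),(Alpha,Zeta)) (rooted by Outgroup) and count the minimum state changes it requires (Fitch parsimony):
Char. 1: 2; Char. 2: 2; Char. 3: 1; Char. 4: 2; Char. 5: 2.
Total tree length = 9.

9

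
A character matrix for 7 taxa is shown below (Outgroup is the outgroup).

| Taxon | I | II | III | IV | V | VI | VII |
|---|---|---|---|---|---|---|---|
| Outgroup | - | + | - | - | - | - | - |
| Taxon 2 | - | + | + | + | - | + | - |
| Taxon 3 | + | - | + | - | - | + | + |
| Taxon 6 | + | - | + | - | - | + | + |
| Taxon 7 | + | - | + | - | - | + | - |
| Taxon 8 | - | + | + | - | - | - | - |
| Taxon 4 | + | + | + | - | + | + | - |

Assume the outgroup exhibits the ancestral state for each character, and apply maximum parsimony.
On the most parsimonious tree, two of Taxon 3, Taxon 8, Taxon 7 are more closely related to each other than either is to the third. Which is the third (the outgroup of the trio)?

Taxon 8

Character polarity is set by the outgroup: the derived state is whichever differs from the outgroup's state, so for II the derived state is '-', and for the remaining characters it is '+'.
I: derived state '+' in Taxon 3, Taxon 4, Taxon 6, and Taxon 7 only — synapomorphy for {Taxon 3, Taxon 4, Taxon 6, Taxon 7}.
II: derived state '-' in Taxon 3, Taxon 6, and Taxon 7 only — synapomorphy for {Taxon 3, Taxon 6, Taxon 7}.
III (derived state '+') is shared by all ingroup taxa — unites the whole ingroup.
IV: derived state '+' in Taxon 2 only — an autapomorphy, so it tells us nothing about relationships among taxa.
V: derived state '+' in Taxon 4 only — an autapomorphy, so it tells us nothing about relationships among taxa.
VI: derived state '+' in Taxon 2, Taxon 3, Taxon 4, Taxon 6, and Taxon 7 only — synapomorphy for {Taxon 2, Taxon 3, Taxon 4, Taxon 6, Taxon 7}.
VII (derived state '+') is shared by Taxon 3 and Taxon 6 — a synapomorphy uniting that clade.
Most parsimonious ingroup topology: ((Taxon 2,(((Taxon 3,Taxon 6),Taxon 7),Taxon 4)),Taxon 8).
Taxon 7 and Taxon 3 share a more recent common ancestor with each other than either does with Taxon 8, so Taxon 8 is the least closely related of the three.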